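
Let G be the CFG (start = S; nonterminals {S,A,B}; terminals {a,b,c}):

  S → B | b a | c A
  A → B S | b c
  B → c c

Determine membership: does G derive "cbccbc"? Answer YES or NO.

Convert to CNF:
  S -> T0 T2 | T1 A | T1 T1
  A -> B S | T0 T1
  B -> T1 T1
  T0 -> b
  T1 -> c
  T2 -> a

CYK fill:
  T[0,0] 'c' = {T1}  orig:{}
  T[1,1] 'b' = {T0}  orig:{}
  T[2,2] 'c' = {T1}  orig:{}
  T[3,3] 'c' = {T1}  orig:{}
  T[4,4] 'b' = {T0}  orig:{}
  T[5,5] 'c' = {T1}  orig:{}
  T[0,1] 'cb' = ∅
  T[1,2] 'bc' = {A}
  T[2,3] 'cc' = {B,S}
  T[3,4] 'cb' = ∅
  T[4,5] 'bc' = {A}
  T[0,2] 'cbc' = {S}
  T[1,3] 'bcc' = ∅
  T[2,4] 'ccb' = ∅
  T[3,5] 'cbc' = {S}
  T[0,3] 'cbcc' = ∅
  T[1,4] 'bccb' = ∅
  T[2,5] 'ccbc' = ∅
  T[0,4] 'cbccb' = ∅
  T[1,5] 'bccbc' = ∅
  T[0,5] 'cbccbc' = ∅

S ∉ T[0,5] ⇒ NO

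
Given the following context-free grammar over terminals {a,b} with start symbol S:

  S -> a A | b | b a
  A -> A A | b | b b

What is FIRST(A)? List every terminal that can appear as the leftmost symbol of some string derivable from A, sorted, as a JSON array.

FIRST iteration:
pass 1:
  A via A→b: +{b}
  S via S→a A: +{a}
  S via S→b: +{b}
  FIRST(S)={a,b}  FIRST(A)={b}
pass 2: — fixpoint
  FIRST(S)={a,b}  FIRST(A)={b}

FIRST(A) = ["b"]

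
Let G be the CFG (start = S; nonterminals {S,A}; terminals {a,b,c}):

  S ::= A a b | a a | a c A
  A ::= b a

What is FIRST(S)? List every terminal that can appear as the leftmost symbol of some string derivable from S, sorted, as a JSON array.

FIRST iteration:
round 1:
  A via A→b a: +{b}
  S via S→A a b: +{b}
  S via S→a a: +{a}
  S: {a,b}  A: {b}
round 2: done
  S: {a,b}  A: {b}

FIRST(S) = ["a", "b"]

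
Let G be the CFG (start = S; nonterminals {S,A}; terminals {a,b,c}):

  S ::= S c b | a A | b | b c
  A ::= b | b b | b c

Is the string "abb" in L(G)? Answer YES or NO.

CNF form of G:
  S -> S X3 | T0 T1 | T2 A | b
  A -> T0 T0 | T0 T1 | b
  T0 -> b
  T1 -> c
  T2 -> a
  X3 -> T1 T0

Fill CYK table bottom-up:
  [0..0]={T2}  "a"  orig:{}
  [1..1]={A,S,T0}  "b"  orig:{A,S}
  [2..2]={A,S,T0}  "b"  orig:{A,S}
  [0..1]={S}  "ab"
  [1..2]={A}  "bb"
  [0..2]={S}  "abb"

S ∈ T[0,2] ⇒ YES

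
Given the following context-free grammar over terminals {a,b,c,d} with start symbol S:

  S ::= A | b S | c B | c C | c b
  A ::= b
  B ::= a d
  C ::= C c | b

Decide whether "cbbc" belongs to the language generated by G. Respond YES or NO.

CNF form of G:
  S -> T2 B | T2 C | T2 T3 | T3 S | b
  A -> b
  B -> T0 T1
  C -> C T2 | b
  T0 -> a
  T1 -> d
  T2 -> c
  T3 -> b

CYK table (by increasing span):
  T[0,0] 'c' = {T2}  orig:{}
  T[1,1] 'b' = {A,C,S,T3}  orig:{A,C,S}
  T[2,2] 'b' = {A,C,S,T3}  orig:{A,C,S}
  T[3,3] 'c' = {T2}  orig:{}
  T[0,1] 'cb' = {S}
  T[1,2] 'bb' = {S}
  T[2,3] 'bc' = {C}
  T[0,2] 'cbb' = ∅
  T[1,3] 'bbc' = ∅
  T[0,3] 'cbbc' = ∅

S ∉ T[0,3] ⇒ NO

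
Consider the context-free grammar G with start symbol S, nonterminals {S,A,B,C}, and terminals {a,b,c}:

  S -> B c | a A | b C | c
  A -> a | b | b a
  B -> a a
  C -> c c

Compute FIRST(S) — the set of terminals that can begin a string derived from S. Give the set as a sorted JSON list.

FIRST iteration:
pass 1:
  A via A→a: +{a}
  A via A→b: +{b}
  B via B→a a: +{a}
  C via C→c c: +{c}
  S via S→B c: +{a}
  S via S→b C: +{b}
  S via S→c: +{c}
  FIRST[S]={a,b,c}  FIRST[A]={a,b}  FIRST[B]={a}  FIRST[C]={c}
pass 2: — fixpoint
  FIRST[S]={a,b,c}  FIRST[A]={a,b}  FIRST[B]={a}  FIRST[C]={c}

FIRST(S) = ["a", "b", "c"]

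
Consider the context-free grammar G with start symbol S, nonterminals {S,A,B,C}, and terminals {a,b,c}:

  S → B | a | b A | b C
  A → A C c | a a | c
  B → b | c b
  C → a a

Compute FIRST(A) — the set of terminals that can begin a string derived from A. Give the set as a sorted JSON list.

FIRST iteration:
round 1:
  A via A→a a: +{a}
  A via A→c: +{c}
  B via B→b: +{b}
  B via B→c b: +{c}
  C via C→a a: +{a}
  S via S→B: +{b,c}
  S via S→a: +{a}
  FIRST(S)={a,b,c}  FIRST(A)={a,c}  FIRST(B)={b,c}  FIRST(C)={a}
round 2: done
  FIRST(S)={a,b,c}  FIRST(A)={a,c}  FIRST(B)={b,c}  FIRST(C)={a}

FIRST(A) = ["a", "c"]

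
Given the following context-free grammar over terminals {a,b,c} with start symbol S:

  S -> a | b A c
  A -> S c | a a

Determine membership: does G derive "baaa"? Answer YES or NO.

Convert to CNF:
  S -> T2 X3 | a
  A -> S T0 | T1 T1
  T0 -> c
  T1 -> a
  T2 -> b
  X3 -> A T0

CYK table (by increasing span):
  [0..0]={T2}  "b"  orig:{}
  [1..1]={S,T1}  "a"  orig:{S}
  [2..2]={S,T1}  "a"  orig:{S}
  [3..3]={S,T1}  "a"  orig:{S}
  [0..1]=∅  "ba"
  [1..2]={A}  "aa"
  [2..3]={A}  "aa"
  [0..2]=∅  "baa"
  [1..3]=∅  "aaa"
  [0..3]=∅  "baaa"

S ∉ T[0,3] ⇒ NO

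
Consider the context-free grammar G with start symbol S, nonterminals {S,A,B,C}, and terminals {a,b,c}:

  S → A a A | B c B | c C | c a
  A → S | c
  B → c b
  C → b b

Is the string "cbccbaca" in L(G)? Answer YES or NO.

CNF form of G:
  S -> A X5 | B X6 | T1 C | T1 T0
  A -> A X3 | B X4 | T1 C | T1 T0 | c
  B -> T1 T2
  C -> T2 T2
  T0 -> a
  T1 -> c
  T2 -> b
  X3 -> T0 A
  X4 -> T1 B
  X5 -> T0 A
  X6 -> T1 B

Fill CYK table bottom-up:
  cell(0,0) c: {A,T1}  orig:{A}
  cell(1,1) b: {T2}  orig:{}
  cell(2,2) c: {A,T1}  orig:{A}
  cell(3,3) c: {A,T1}  orig:{A}
  cell(4,4) b: {T2}  orig:{}
  cell(5,5) a: {T0}  orig:{}
  cell(6,6) c: {A,T1}  orig:{A}
  cell(7,7) a: {T0}  orig:{}
  cell(0,1) cb: {B}
  cell(1,2) bc: ∅
  cell(2,3) cc: ∅
  cell(3,4) cb: {B}
  cell(4,5) ba: ∅
  cell(5,6) ac: {X3,X5}  orig:{}
  cell(6,7) ca: {A,S}
  cell(0,2) cbc: ∅
  cell(1,3) bcc: ∅
  cell(2,4) ccb: {X4,X6}  orig:{}
  cell(3,5) cba: ∅
  cell(4,6) bac: ∅
  cell(5,7) aca: {X3,X5}  orig:{}
  cell(0,3) cbcc: ∅
  cell(1,4) bccb: ∅
  cell(2,5) ccba: ∅
  cell(3,6) cbac: ∅
  cell(4,7) baca: ∅
  cell(0,4) cbccb: {A,S}
  cell(1,5) bccba: ∅
  cell(2,6) ccbac: ∅
  cell(3,7) cbaca: ∅
  cell(0,5) cbccba: ∅
  cell(1,6) bccbac: ∅
  cell(2,7) ccbaca: ∅
  cell(0,6) cbccbac: {A,S}
  cell(1,7) bccbaca: ∅
  cell(0,7) cbccbaca: {A,S}

S ∈ T[0,7] ⇒ YES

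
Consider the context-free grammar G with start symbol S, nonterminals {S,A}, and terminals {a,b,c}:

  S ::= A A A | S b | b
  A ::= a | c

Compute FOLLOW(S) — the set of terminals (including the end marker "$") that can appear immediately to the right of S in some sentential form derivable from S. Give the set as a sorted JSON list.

FIRST iteration:
[1]
  A via A→a: +{a}
  A via A→c: +{c}
  S via S→A A A: +{a,c}
  S via S→b: +{b}
  S: {a,b,c}  A: {a,c}
[2] (no change)
  S: {a,b,c}  A: {a,c}

FOLLOW sets:
initialize: $ ∈ FOLLOW(S)
[1]
  S→A A A: FOLLOW(A) ⊇ FIRST(A) = {a,c}; new: +{a,c}
  S→A A A: FOLLOW(A) ⊇ FOLLOW(S) ⊇ {$}; new: +{$}
  S→S b: FOLLOW(S) ⊇ FIRST(b) = {b}; new: +{b}
  FOLLOW[S]={$,b}  FOLLOW[A]={$,a,c}
[2]
  S→A A A: FOLLOW(A) ⊇ FOLLOW(S) ⊇ {$,b}; new: +{b}
  FOLLOW[S]={$,b}  FOLLOW[A]={$,a,b,c}
[3] done
  FOLLOW[S]={$,b}  FOLLOW[A]={$,a,b,c}

FOLLOW(S) = ["$", "b"]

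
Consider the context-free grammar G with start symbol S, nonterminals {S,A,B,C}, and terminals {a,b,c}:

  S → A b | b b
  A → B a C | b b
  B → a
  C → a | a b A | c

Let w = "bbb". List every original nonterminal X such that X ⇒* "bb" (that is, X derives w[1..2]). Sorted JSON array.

Convert to CNF:
  S -> A T1 | T1 T1
  A -> B X2 | T1 T1
  B -> a
  C -> T0 X3 | a | c
  T0 -> a
  T1 -> b
  X2 -> T0 C
  X3 -> T1 A

CYK table (by increasing span) (cells [i..j] with 1 ≤ i ≤ j ≤ 2 only):
  cell(1,1) b: {T1}  orig:{}
  cell(2,2) b: {T1}  orig:{}
  cell(1,2) bb: {A,S}

Original NTs in T[1,2] deriving "bb": ["A", "S"]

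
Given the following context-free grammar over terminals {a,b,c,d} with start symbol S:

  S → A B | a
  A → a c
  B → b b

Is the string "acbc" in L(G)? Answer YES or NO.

Convert to CNF:
  S -> A B | a
  A -> T0 T1
  B -> T2 T2
  T0 -> a
  T1 -> c
  T2 -> b

CYK fill:
  T[0,0] 'a' = {S,T0}  orig:{S}
  T[1,1] 'c' = {T1}  orig:{}
  T[2,2] 'b' = {T2}  orig:{}
  T[3,3] 'c' = {T1}  orig:{}
  T[0,1] 'ac' = {A}
  T[1,2] 'cb' = ∅
  T[2,3] 'bc' = ∅
  T[0,2] 'acb' = ∅
  T[1,3] 'cbc' = ∅
  T[0,3] 'acbc' = ∅

S ∉ T[0,3] ⇒ NO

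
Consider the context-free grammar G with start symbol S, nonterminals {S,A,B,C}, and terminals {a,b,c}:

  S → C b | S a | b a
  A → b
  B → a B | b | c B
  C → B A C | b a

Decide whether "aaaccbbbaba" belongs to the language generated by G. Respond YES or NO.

Convert to CNF:
  S -> C T2 | S T0 | T2 T0
  A -> b
  B -> T0 B | T1 B | b
  C -> B X3 | T2 T0
  T0 -> a
  T1 -> c
  T2 -> b
  X3 -> A C

Fill CYK table bottom-up:
  T[0,0] 'a' = {T0}  orig:{}
  T[1,1] 'a' = {T0}  orig:{}
  T[2,2] 'a' = {T0}  orig:{}
  T[3,3] 'c' = {T1}  orig:{}
  T[4,4] 'c' = {T1}  orig:{}
  T[5,5] 'b' = {A,B,T2}  orig:{A,B}
  T[6,6] 'b' = {A,B,T2}  orig:{A,B}
  T[7,7] 'b' = {A,B,T2}  orig:{A,B}
  T[8,8] 'a' = {T0}  orig:{}
  T[9,9] 'b' = {A,B,T2}  orig:{A,B}
  T[10,10] 'a' = {T0}  orig:{}
  T[0,1] 'aa' = ∅
  T[1,2] 'aa' = ∅
  T[2,3] 'ac' = ∅
  T[3,4] 'cc' = ∅
  T[4,5] 'cb' = {B}
  T[5,6] 'bb' = ∅
  T[6,7] 'bb' = ∅
  T[7,8] 'ba' = {C,S}
  T[8,9] 'ab' = {B}
  T[9,10] 'ba' = {C,S}
  T[0,2] 'aaa' = ∅
  T[1,3] 'aac' = ∅
  T[2,4] 'acc' = ∅
  T[3,5] 'ccb' = {B}
  T[4,6] 'cbb' = ∅
  T[5,7] 'bbb' = ∅
  T[6,8] 'bba' = {X3}  orig:{}
  T[7,9] 'bab' = {S}
  T[8,10] 'aba' = ∅
  T[0,3] 'aaac' = ∅
  T[1,4] 'aacc' = ∅
  T[2,5] 'accb' = {B}
  T[3,6] 'ccbb' = ∅
  T[4,7] 'cbbb' = ∅
  T[5,8] 'bbba' = {C}
  T[6,9] 'bbab' = ∅
  T[7,10] 'baba' = {S}
  T[0,4] 'aaacc' = ∅
  T[1,5] 'aaccb' = {B}
  T[2,6] 'accbb' = ∅
  T[3,7] 'ccbbb' = ∅
  T[4,8] 'cbbba' = {C}
  T[5,9] 'bbbab' = {S}
  T[6,10] 'bbaba' = ∅
  T[0,5] 'aaaccb' = {B}
  T[1,6] 'aaccbb' = ∅
  T[2,7] 'accbbb' = ∅
  T[3,8] 'ccbbba' = {C}
  T[4,9] 'cbbbab' = {S}
  T[5,10] 'bbbaba' = {S}
  T[0,6] 'aaaccbb' = ∅
  T[1,7] 'aaccbbb' = ∅
  T[2,8] 'accbbba' = {C}
  T[3,9] 'ccbbbab' = {S}
  T[4,10] 'cbbbaba' = {S}
  T[0,7] 'aaaccbbb' = ∅
  T[1,8] 'aaccbbba' = {C}
  T[2,9] 'accbbbab' = {S}
  T[3,10] 'ccbbbaba' = {S}
  T[0,8] 'aaaccbbba' = {C}
  T[1,9] 'aaccbbbab' = {S}
  T[2,10] 'accbbbaba' = {S}
  T[0,9] 'aaaccbbbab' = {S}
  T[1,10] 'aaccbbbaba' = {S}
  T[0,10] 'aaaccbbbaba' = {S}

S ∈ T[0,10] ⇒ YES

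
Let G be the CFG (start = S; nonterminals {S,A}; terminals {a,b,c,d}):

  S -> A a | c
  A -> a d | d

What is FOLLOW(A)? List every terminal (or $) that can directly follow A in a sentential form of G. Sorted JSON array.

FIRST iteration:
round 1:
  A via A→a d: +{a}
  A via A→d: +{d}
  S via S→A a: +{a,d}
  S via S→c: +{c}
  S: {a,c,d}  A: {a,d}
round 2: done
  S: {a,c,d}  A: {a,d}

Compute FOLLOW by fixpoint:
FOLLOW(S) := {$}
pass 1:
  S→A a: FOLLOW(A) ⊇ FIRST(a) = {a}; new: +{a}
  FOLLOW[S]={$}  FOLLOW[A]={a}
pass 2: — fixpoint
  FOLLOW[S]={$}  FOLLOW[A]={a}

FOLLOW(A) = ["a"]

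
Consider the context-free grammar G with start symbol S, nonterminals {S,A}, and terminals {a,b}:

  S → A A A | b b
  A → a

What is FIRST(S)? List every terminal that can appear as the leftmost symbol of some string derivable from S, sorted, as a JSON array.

FIRST sets, iterate to fixpoint:
pass 1:
  A via A→a: +{a}
  S via S→A A A: +{a}
  S via S→b b: +{b}
  FIRST(S)={a,b}  FIRST(A)={a}
pass 2: (stable)
  FIRST(S)={a,b}  FIRST(A)={a}

FIRST(S) = ["a", "b"]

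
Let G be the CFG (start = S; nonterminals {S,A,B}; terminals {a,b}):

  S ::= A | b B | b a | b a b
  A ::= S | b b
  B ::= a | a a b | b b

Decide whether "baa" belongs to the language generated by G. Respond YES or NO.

CNF form of G:
  S -> T0 B | T0 T0 | T0 T1 | T0 X4
  A -> T0 B | T0 T0 | T0 T1 | T0 X2
  B -> T0 T0 | T1 X3 | a
  T0 -> b
  T1 -> a
  X2 -> T1 T0
  X3 -> T1 T0
  X4 -> T1 T0

CYK fill:
  [0..0]={T0}  "b"  orig:{}
  [1..1]={B,T1}  "a"  orig:{B}
  [2..2]={B,T1}  "a"  orig:{B}
  [0..1]={A,S}  "ba"
  [1..2]=∅  "aa"
  [0..2]=∅  "baa"

S ∉ T[0,2] ⇒ NO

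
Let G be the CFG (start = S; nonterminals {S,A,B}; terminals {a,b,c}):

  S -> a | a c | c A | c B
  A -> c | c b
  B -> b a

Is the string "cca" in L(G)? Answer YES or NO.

Convert to CNF:
  S -> T0 A | T0 B | T2 T0 | a
  A -> T0 T1 | c
  B -> T1 T2
  T0 -> c
  T1 -> b
  T2 -> a

CYK fill:
  [0..0]={A,T0}  "c"  orig:{A}
  [1..1]={A,T0}  "c"  orig:{A}
  [2..2]={S,T2}  "a"  orig:{S}
  [0..1]={S}  "cc"
  [1..2]=∅  "ca"
  [0..2]=∅  "cca"

S ∉ T[0,2] ⇒ NO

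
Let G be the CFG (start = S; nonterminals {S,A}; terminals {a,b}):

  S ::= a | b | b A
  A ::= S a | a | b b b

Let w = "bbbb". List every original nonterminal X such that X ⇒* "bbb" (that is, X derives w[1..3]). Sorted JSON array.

CNF form of G:
  S -> T1 A | a | b
  A -> S T0 | T1 X2 | a
  T0 -> a
  T1 -> b
  X2 -> T1 T1

CYK table (by increasing span) (cells [i..j] with 1 ≤ i ≤ j ≤ 3 only):
  [1..1]={S,T1}  "b"  orig:{S}
  [2..2]={S,T1}  "b"  orig:{S}
  [3..3]={S,T1}  "b"  orig:{S}
  [1..2]={X2}  "bb"  orig:{}
  [2..3]={X2}  "bb"  orig:{}
  [1..3]={A}  "bbb"

Original NTs in T[1,3] deriving "bbb": ["A"]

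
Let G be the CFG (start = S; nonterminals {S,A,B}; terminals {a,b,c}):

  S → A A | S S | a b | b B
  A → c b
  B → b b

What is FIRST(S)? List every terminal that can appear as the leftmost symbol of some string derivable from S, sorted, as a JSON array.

FIRST iteration:
round 1:
  A via A→c b: +{c}
  B via B→b b: +{b}
  S via S→A A: +{c}
  S via S→a b: +{a}
  S via S→b B: +{b}
  FIRST(S)={a,b,c}  FIRST(A)={c}  FIRST(B)={b}
round 2: (stable)
  FIRST(S)={a,b,c}  FIRST(A)={c}  FIRST(B)={b}

FIRST(S) = ["a", "b", "c"]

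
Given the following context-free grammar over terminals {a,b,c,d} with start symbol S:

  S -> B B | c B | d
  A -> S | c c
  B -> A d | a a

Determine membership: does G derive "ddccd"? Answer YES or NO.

CNF form of G:
  S -> B B | T0 B | d
  A -> B B | T0 B | T0 T0 | d
  B -> A T1 | T2 T2
  T0 -> c
  T1 -> d
  T2 -> a

Fill CYK table bottom-up:
  cell(0,0) d: {A,S,T1}  orig:{A,S}
  cell(1,1) d: {A,S,T1}  orig:{A,S}
  cell(2,2) c: {T0}  orig:{}
  cell(3,3) c: {T0}  orig:{}
  cell(4,4) d: {A,S,T1}  orig:{A,S}
  cell(0,1) dd: {B}
  cell(1,2) dc: ∅
  cell(2,3) cc: {A}
  cell(3,4) cd: ∅
  cell(0,2) ddc: ∅
  cell(1,3) dcc: ∅
  cell(2,4) ccd: {B}
  cell(0,3) ddcc: ∅
  cell(1,4) dccd: ∅
  cell(0,4) ddccd: {A,S}

S ∈ T[0,4] ⇒ YES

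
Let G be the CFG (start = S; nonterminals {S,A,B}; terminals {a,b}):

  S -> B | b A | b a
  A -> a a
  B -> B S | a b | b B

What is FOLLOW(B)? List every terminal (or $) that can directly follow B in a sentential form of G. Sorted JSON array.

FIRST iteration:
[1]
  A via A→a a: +{a}
  B via B→a b: +{a}
  B via B→b B: +{b}
  S via S→B: +{a,b}
  FIRST[S]={a,b}  FIRST[A]={a}  FIRST[B]={a,b}
[2] (no change)
  FIRST[S]={a,b}  FIRST[A]={a}  FIRST[B]={a,b}

FOLLOW iteration:
seed FOLLOW(S) with $
[1]
  B→B S: FOLLOW(B) ⊇ FIRST(S) = {a,b}; new: +{a,b}
  B→B S: FOLLOW(S) ⊇ FOLLOW(B) ⊇ {a,b}; new: +{a,b}
  S→B: FOLLOW(B) ⊇ FOLLOW(S) ⊇ {$,a,b}; new: +{$}
  S→b A: FOLLOW(A) ⊇ FOLLOW(S) ⊇ {$,a,b}; new: +{$,a,b}
  FOLLOW(S)={$,a,b}  FOLLOW(A)={$,a,b}  FOLLOW(B)={$,a,b}
[2] done
  FOLLOW(S)={$,a,b}  FOLLOW(A)={$,a,b}  FOLLOW(B)={$,a,b}

FOLLOW(B) = ["$", "a", "b"]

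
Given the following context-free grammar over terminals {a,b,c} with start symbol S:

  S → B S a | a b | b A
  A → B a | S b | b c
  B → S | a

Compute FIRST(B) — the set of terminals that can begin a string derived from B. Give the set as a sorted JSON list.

Compute FIRST by fixpoint:
round 1:
  A via A→b c: +{b}
  B via B→a: +{a}
  S via S→B S a: +{a}
  S via S→b A: +{b}
  FIRST[S]={a,b}  FIRST[A]={b}  FIRST[B]={a}
round 2:
  A via A→B a: +{a}
  B via B→S: +{b}
  FIRST[S]={a,b}  FIRST[A]={a,b}  FIRST[B]={a,b}
round 3: done
  FIRST[S]={a,b}  FIRST[A]={a,b}  FIRST[B]={a,b}

FIRST(B) = ["a", "b"]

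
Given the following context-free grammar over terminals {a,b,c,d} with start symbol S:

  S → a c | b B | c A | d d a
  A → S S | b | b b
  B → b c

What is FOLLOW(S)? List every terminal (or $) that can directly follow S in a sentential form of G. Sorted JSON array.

Compute FIRST by fixpoint:
[1]
  A via A→b: +{b}
  B via B→b c: +{b}
  S via S→a c: +{a}
  S via S→b B: +{b}
  S via S→c A: +{c}
  S via S→d d a: +{d}
  S: {a,b,c,d}  A: {b}  B: {b}
[2]
  A via A→S S: +{a,c,d}
  S: {a,b,c,d}  A: {a,b,c,d}  B: {b}
[3] (no change)
  S: {a,b,c,d}  A: {a,b,c,d}  B: {b}

FOLLOW iteration:
seed FOLLOW(S) with $
iter 1:
  A→S S: FOLLOW(S) ⊇ FIRST(S) = {a,b,c,d}; new: +{a,b,c,d}
  S→b B: FOLLOW(B) ⊇ FOLLOW(S) ⊇ {$,a,b,c,d}; new: +{$,a,b,c,d}
  S→c A: FOLLOW(A) ⊇ FOLLOW(S) ⊇ {$,a,b,c,d}; new: +{$,a,b,c,d}
  S: {$,a,b,c,d}  A: {$,a,b,c,d}  B: {$,a,b,c,d}
iter 2: (stable)
  S: {$,a,b,c,d}  A: {$,a,b,c,d}  B: {$,a,b,c,d}

FOLLOW(S) = ["$", "a", "b", "c", "d"]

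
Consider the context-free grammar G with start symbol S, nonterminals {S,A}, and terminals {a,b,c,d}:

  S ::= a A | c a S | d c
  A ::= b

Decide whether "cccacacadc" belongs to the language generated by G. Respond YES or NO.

CNF form of G:
  S -> T0 A | T1 X3 | T2 T1
  A -> b
  T0 -> a
  T1 -> c
  T2 -> d
  X3 -> T0 S

Fill CYK table bottom-up:
  T[0,0] 'c' = {T1}  orig:{}
  T[1,1] 'c' = {T1}  orig:{}
  T[2,2] 'c' = {T1}  orig:{}
  T[3,3] 'a' = {T0}  orig:{}
  T[4,4] 'c' = {T1}  orig:{}
  T[5,5] 'a' = {T0}  orig:{}
  T[6,6] 'c' = {T1}  orig:{}
  T[7,7] 'a' = {T0}  orig:{}
  T[8,8] 'd' = {T2}  orig:{}
  T[9,9] 'c' = {T1}  orig:{}
  T[0,1] 'cc' = ∅
  T[1,2] 'cc' = ∅
  T[2,3] 'ca' = ∅
  T[3,4] 'ac' = ∅
  T[4,5] 'ca' = ∅
  T[5,6] 'ac' = ∅
  T[6,7] 'ca' = ∅
  T[7,8] 'ad' = ∅
  T[8,9] 'dc' = {S}
  T[0,2] 'ccc' = ∅
  T[1,3] 'cca' = ∅
  T[2,4] 'cac' = ∅
  T[3,5] 'aca' = ∅
  T[4,6] 'cac' = ∅
  T[5,7] 'aca' = ∅
  T[6,8] 'cad' = ∅
  T[7,9] 'adc' = {X3}  orig:{}
  T[0,3] 'ccca' = ∅
  T[1,4] 'ccac' = ∅
  T[2,5] 'caca' = ∅
  T[3,6] 'acac' = ∅
  T[4,7] 'caca' = ∅
  T[5,8] 'acad' = ∅
  T[6,9] 'cadc' = {S}
  T[0,4] 'cccac' = ∅
  T[1,5] 'ccaca' = ∅
  T[2,6] 'cacac' = ∅
  T[3,7] 'acaca' = ∅
  T[4,8] 'cacad' = ∅
  T[5,9] 'acadc' = {X3}  orig:{}
  T[0,5] 'cccaca' = ∅
  T[1,6] 'ccacac' = ∅
  T[2,7] 'cacaca' = ∅
  T[3,8] 'acacad' = ∅
  T[4,9] 'cacadc' = {S}
  T[0,6] 'cccacac' = ∅
  T[1,7] 'ccacaca' = ∅
  T[2,8] 'cacacad' = ∅
  T[3,9] 'acacadc' = {X3}  orig:{}
  T[0,7] 'cccacaca' = ∅
  T[1,8] 'ccacacad' = ∅
  T[2,9] 'cacacadc' = {S}
  T[0,8] 'cccacacad' = ∅
  T[1,9] 'ccacacadc' = ∅
  T[0,9] 'cccacacadc' = ∅

S ∉ T[0,9] ⇒ NO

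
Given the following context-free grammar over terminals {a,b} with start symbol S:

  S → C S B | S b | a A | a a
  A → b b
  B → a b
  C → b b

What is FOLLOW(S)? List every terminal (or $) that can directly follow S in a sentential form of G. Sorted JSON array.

Compute FIRST by fixpoint:
iter 1:
  A via A→b b: +{b}
  B via B→a b: +{a}
  C via C→b b: +{b}
  S via S→C S B: +{b}
  S via S→a A: +{a}
  S: {a,b}  A: {b}  B: {a}  C: {b}
iter 2: (no change)
  S: {a,b}  A: {b}  B: {a}  C: {b}

FOLLOW sets:
initialize: $ ∈ FOLLOW(S)
pass 1:
  S→C S B: FOLLOW(C) ⊇ FIRST(S) = {a,b}; new: +{a,b}
  S→C S B: FOLLOW(S) ⊇ FIRST(B) = {a}; new: +{a}
  S→C S B: FOLLOW(B) ⊇ FOLLOW(S) ⊇ {$,a}; new: +{$,a}
  S→S b: FOLLOW(S) ⊇ FIRST(b) = {b}; new: +{b}
  S→a A: FOLLOW(A) ⊇ FOLLOW(S) ⊇ {$,a,b}; new: +{$,a,b}
  FOLLOW(S)={$,a,b}  FOLLOW(A)={$,a,b}  FOLLOW(B)={$,a}  FOLLOW(C)={a,b}
pass 2:
  S→C S B: FOLLOW(B) ⊇ FOLLOW(S) ⊇ {$,a,b}; new: +{b}
  FOLLOW(S)={$,a,b}  FOLLOW(A)={$,a,b}  FOLLOW(B)={$,a,b}  FOLLOW(C)={a,b}
pass 3: done
  FOLLOW(S)={$,a,b}  FOLLOW(A)={$,a,b}  FOLLOW(B)={$,a,b}  FOLLOW(C)={a,b}

FOLLOW(S) = ["$", "a", "b"]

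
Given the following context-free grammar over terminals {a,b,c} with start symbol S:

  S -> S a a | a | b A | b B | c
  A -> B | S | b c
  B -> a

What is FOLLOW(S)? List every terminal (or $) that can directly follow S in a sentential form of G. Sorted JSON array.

FIRST iteration:
[1]
  A via A→b c: +{b}
  B via B→a: +{a}
  S via S→a: +{a}
  S via S→b A: +{b}
  S via S→c: +{c}
  FIRST(S)={a,b,c}  FIRST(A)={b}  FIRST(B)={a}
[2]
  A via A→B: +{a}
  A via A→S: +{c}
  FIRST(S)={a,b,c}  FIRST(A)={a,b,c}  FIRST(B)={a}
[3] (no change)
  FIRST(S)={a,b,c}  FIRST(A)={a,b,c}  FIRST(B)={a}

Compute FOLLOW by fixpoint:
FOLLOW(S) := {$}
iter 1:
  S→S a a: FOLLOW(S) ⊇ FIRST(a) = {a}; new: +{a}
  S→b A: FOLLOW(A) ⊇ FOLLOW(S) ⊇ {$,a}; new: +{$,a}
  S→b B: FOLLOW(B) ⊇ FOLLOW(S) ⊇ {$,a}; new: +{$,a}
  FOLLOW(S)={$,a}  FOLLOW(A)={$,a}  FOLLOW(B)={$,a}
iter 2: (no change)
  FOLLOW(S)={$,a}  FOLLOW(A)={$,a}  FOLLOW(B)={$,a}

FOLLOW(S) = ["$", "a"]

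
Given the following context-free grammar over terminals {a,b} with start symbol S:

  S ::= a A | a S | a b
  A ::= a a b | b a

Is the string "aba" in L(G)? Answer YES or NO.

CNF form of G:
  S -> T0 A | T0 S | T0 T1
  A -> T0 X2 | T1 T0
  T0 -> a
  T1 -> b
  X2 -> T0 T1

Fill CYK table bottom-up:
  T[0,0] 'a' = {T0}  orig:{}
  T[1,1] 'b' = {T1}  orig:{}
  T[2,2] 'a' = {T0}  orig:{}
  T[0,1] 'ab' = {S,X2}  orig:{S}
  T[1,2] 'ba' = {A}
  T[0,2] 'aba' = {S}

S ∈ T[0,2] ⇒ YES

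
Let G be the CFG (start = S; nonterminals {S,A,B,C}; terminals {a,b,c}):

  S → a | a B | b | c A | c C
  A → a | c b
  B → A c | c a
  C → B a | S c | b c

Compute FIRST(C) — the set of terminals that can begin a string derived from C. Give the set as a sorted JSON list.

FIRST iteration:
[1]
  A via A→a: +{a}
  A via A→c b: +{c}
  B via B→A c: +{a,c}
  C via C→B a: +{a,c}
  C via C→b c: +{b}
  S via S→a: +{a}
  S via S→b: +{b}
  S via S→c A: +{c}
  S: {a,b,c}  A: {a,c}  B: {a,c}  C: {a,b,c}
[2] (no change)
  S: {a,b,c}  A: {a,c}  B: {a,c}  C: {a,b,c}

FIRST(C) = ["a", "b", "c"]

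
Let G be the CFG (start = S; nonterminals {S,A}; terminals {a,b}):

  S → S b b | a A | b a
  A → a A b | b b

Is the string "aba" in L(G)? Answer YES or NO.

CNF form of G:
  S -> S X3 | T0 A | T1 T0
  A -> T0 X2 | T1 T1
  T0 -> a
  T1 -> b
  X2 -> A T1
  X3 -> T1 T1

Fill CYK table bottom-up:
  T[0,0] 'a' = {T0}  orig:{}
  T[1,1] 'b' = {T1}  orig:{}
  T[2,2] 'a' = {T0}  orig:{}
  T[0,1] 'ab' = ∅
  T[1,2] 'ba' = {S}
  T[0,2] 'aba' = ∅

S ∉ T[0,2] ⇒ NO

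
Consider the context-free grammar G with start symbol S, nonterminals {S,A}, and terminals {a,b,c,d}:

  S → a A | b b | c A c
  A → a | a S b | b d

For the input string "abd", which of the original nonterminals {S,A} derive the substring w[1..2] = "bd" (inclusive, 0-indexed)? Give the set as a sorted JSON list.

CNF form of G:
  S -> T0 A | T1 T1 | T3 X5
  A -> T0 X4 | T1 T2 | a
  T0 -> a
  T1 -> b
  T2 -> d
  T3 -> c
  X4 -> S T1
  X5 -> A T3

CYK table (by increasing span) (cells [i..j] with 1 ≤ i ≤ j ≤ 2 only):
  [1..1]={T1}  "b"  orig:{}
  [2..2]={T2}  "d"  orig:{}
  [1..2]={A}  "bd"

Original NTs in T[1,2] deriving "bd": ["A"]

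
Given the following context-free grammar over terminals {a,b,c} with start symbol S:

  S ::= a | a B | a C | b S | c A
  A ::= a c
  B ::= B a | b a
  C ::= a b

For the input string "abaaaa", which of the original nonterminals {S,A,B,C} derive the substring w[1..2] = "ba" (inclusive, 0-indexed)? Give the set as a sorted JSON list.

Convert to CNF:
  S -> T0 B | T0 C | T1 A | T2 S | a
  A -> T0 T1
  B -> B T0 | T2 T0
  C -> T0 T2
  T0 -> a
  T1 -> c
  T2 -> b

CYK table (by increasing span) (cells [i..j] with 1 ≤ i ≤ j ≤ 2 only):
  cell(1,1) b: {T2}  orig:{}
  cell(2,2) a: {S,T0}  orig:{S}
  cell(1,2) ba: {B,S}

Original NTs in T[1,2] deriving "ba": ["B", "S"]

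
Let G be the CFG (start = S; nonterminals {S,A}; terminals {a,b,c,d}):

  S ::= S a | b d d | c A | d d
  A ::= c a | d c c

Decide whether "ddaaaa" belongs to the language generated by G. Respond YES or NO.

Convert to CNF:
  S -> S T1 | T0 A | T2 T2 | T3 X5
  A -> T0 T1 | T2 X4
  T0 -> c
  T1 -> a
  T2 -> d
  T3 -> b
  X4 -> T0 T0
  X5 -> T2 T2

Fill CYK table bottom-up:
  T[0,0] 'd' = {T2}  orig:{}
  T[1,1] 'd' = {T2}  orig:{}
  T[2,2] 'a' = {T1}  orig:{}
  T[3,3] 'a' = {T1}  orig:{}
  T[4,4] 'a' = {T1}  orig:{}
  T[5,5] 'a' = {T1}  orig:{}
  T[0,1] 'dd' = {S,X5}  orig:{S}
  T[1,2] 'da' = ∅
  T[2,3] 'aa' = ∅
  T[3,4] 'aa' = ∅
  T[4,5] 'aa' = ∅
  T[0,2] 'dda' = {S}
  T[1,3] 'daa' = ∅
  T[2,4] 'aaa' = ∅
  T[3,5] 'aaa' = ∅
  T[0,3] 'ddaa' = {S}
  T[1,4] 'daaa' = ∅
  T[2,5] 'aaaa' = ∅
  T[0,4] 'ddaaa' = {S}
  T[1,5] 'daaaa' = ∅
  T[0,5] 'ddaaaa' = {S}

S ∈ T[0,5] ⇒ YES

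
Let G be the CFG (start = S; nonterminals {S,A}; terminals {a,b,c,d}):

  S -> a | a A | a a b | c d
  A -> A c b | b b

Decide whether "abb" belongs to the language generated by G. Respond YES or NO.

CNF form of G:
  S -> T0 T3 | T2 A | T2 X5 | a
  A -> A X4 | T1 T1
  T0 -> c
  T1 -> b
  T2 -> a
  T3 -> d
  X4 -> T0 T1
  X5 -> T2 T1

CYK table (by increasing span):
  [0..0]={S,T2}  "a"  orig:{S}
  [1..1]={T1}  "b"  orig:{}
  [2..2]={T1}  "b"  orig:{}
  [0..1]={X5}  "ab"  orig:{}
  [1..2]={A}  "bb"
  [0..2]={S}  "abb"

S ∈ T[0,2] ⇒ YES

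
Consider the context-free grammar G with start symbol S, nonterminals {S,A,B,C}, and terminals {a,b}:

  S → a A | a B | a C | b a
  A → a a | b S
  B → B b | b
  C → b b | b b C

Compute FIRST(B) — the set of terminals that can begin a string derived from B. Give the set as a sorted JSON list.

FIRST iteration:
pass 1:
  A via A→a a: +{a}
  A via A→b S: +{b}
  B via B→b: +{b}
  C via C→b b: +{b}
  S via S→a A: +{a}
  S via S→b a: +{b}
  S: {a,b}  A: {a,b}  B: {b}  C: {b}
pass 2: (stable)
  S: {a,b}  A: {a,b}  B: {b}  C: {b}

FIRST(B) = ["b"]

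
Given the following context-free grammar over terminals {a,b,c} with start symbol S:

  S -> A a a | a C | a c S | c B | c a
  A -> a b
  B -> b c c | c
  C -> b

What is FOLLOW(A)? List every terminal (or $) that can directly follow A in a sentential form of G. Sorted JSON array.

Compute FIRST by fixpoint:
[1]
  A via A→a b: +{a}
  B via B→b c c: +{b}
  B via B→c: +{c}
  C via C→b: +{b}
  S via S→A a a: +{a}
  S via S→c B: +{c}
  FIRST(S)={a,c}  FIRST(A)={a}  FIRST(B)={b,c}  FIRST(C)={b}
[2] (stable)
  FIRST(S)={a,c}  FIRST(A)={a}  FIRST(B)={b,c}  FIRST(C)={b}

FOLLOW iteration:
initialize: $ ∈ FOLLOW(S)
pass 1:
  S→A a a: FOLLOW(A) ⊇ FIRST(a) = {a}; new: +{a}
  S→a C: FOLLOW(C) ⊇ FOLLOW(S) ⊇ {$}; new: +{$}
  S→c B: FOLLOW(B) ⊇ FOLLOW(S) ⊇ {$}; new: +{$}
  FOLLOW(S)={$}  FOLLOW(A)={a}  FOLLOW(B)={$}  FOLLOW(C)={$}
pass 2: (stable)
  FOLLOW(S)={$}  FOLLOW(A)={a}  FOLLOW(B)={$}  FOLLOW(C)={$}

FOLLOW(A) = ["a"]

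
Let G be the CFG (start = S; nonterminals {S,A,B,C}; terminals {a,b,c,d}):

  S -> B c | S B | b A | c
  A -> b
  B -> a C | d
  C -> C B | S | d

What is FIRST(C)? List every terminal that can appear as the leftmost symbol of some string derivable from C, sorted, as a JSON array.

Compute FIRST by fixpoint:
iter 1:
  A via A→b: +{b}
  B via B→a C: +{a}
  B via B→d: +{d}
  C via C→d: +{d}
  S via S→B c: +{a,d}
  S via S→b A: +{b}
  S via S→c: +{c}
  S: {a,b,c,d}  A: {b}  B: {a,d}  C: {d}
iter 2:
  C via C→S: +{a,b,c}
  S: {a,b,c,d}  A: {b}  B: {a,d}  C: {a,b,c,d}
iter 3: (stable)
  S: {a,b,c,d}  A: {b}  B: {a,d}  C: {a,b,c,d}

FIRST(C) = ["a", "b", "c", "d"]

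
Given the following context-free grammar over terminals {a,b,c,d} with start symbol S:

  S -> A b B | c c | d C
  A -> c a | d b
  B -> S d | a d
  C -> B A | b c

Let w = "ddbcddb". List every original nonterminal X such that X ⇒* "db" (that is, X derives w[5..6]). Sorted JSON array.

CNF form of G:
  S -> A X4 | T0 T0 | T2 C
  A -> T0 T1 | T2 T3
  B -> S T2 | T1 T2
  C -> B A | T3 T0
  T0 -> c
  T1 -> a
  T2 -> d
  T3 -> b
  X4 -> T3 B

CYK table (by increasing span), restricted to cells inside w[5..6]:
  cell(5,5) d: {T2}  orig:{}
  cell(6,6) b: {T3}  orig:{}
  cell(5,6) db: {A}

Original NTs in T[5,6] deriving "db": ["A"]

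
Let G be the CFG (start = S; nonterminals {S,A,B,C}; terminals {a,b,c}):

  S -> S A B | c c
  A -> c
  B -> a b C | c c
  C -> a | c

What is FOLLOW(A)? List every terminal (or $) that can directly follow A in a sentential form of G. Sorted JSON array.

Compute FIRST by fixpoint:
iter 1:
  A via A→c: +{c}
  B via B→a b C: +{a}
  B via B→c c: +{c}
  C via C→a: +{a}
  C via C→c: +{c}
  S via S→c c: +{c}
  FIRST[S]={c}  FIRST[A]={c}  FIRST[B]={a,c}  FIRST[C]={a,c}
iter 2: (stable)
  FIRST[S]={c}  FIRST[A]={c}  FIRST[B]={a,c}  FIRST[C]={a,c}

Compute FOLLOW by fixpoint:
initialize: $ ∈ FOLLOW(S)
round 1:
  S→S A B: FOLLOW(S) ⊇ FIRST(A) = {c}; new: +{c}
  S→S A B: FOLLOW(A) ⊇ FIRST(B) = {a,c}; new: +{a,c}
  S→S A B: FOLLOW(B) ⊇ FOLLOW(S) ⊇ {$,c}; new: +{$,c}
  FOLLOW(S)={$,c}  FOLLOW(A)={a,c}  FOLLOW(B)={$,c}  FOLLOW(C)={}
round 2:
  B→a b C: FOLLOW(C) ⊇ FOLLOW(B) ⊇ {$,c}; new: +{$,c}
  FOLLOW(S)={$,c}  FOLLOW(A)={a,c}  FOLLOW(B)={$,c}  FOLLOW(C)={$,c}
round 3: (no change)
  FOLLOW(S)={$,c}  FOLLOW(A)={a,c}  FOLLOW(B)={$,c}  FOLLOW(C)={$,c}

FOLLOW(A) = ["a", "c"]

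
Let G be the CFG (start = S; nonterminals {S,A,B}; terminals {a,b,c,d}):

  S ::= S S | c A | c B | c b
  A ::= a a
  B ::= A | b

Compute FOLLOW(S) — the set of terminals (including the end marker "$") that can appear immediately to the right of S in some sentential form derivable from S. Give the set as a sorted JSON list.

Compute FIRST by fixpoint:
pass 1:
  A via A→a a: +{a}
  B via B→A: +{a}
  B via B→b: +{b}
  S via S→c A: +{c}
  FIRST[S]={c}  FIRST[A]={a}  FIRST[B]={a,b}
pass 2: — fixpoint
  FIRST[S]={c}  FIRST[A]={a}  FIRST[B]={a,b}

FOLLOW sets:
FOLLOW(S) := {$}
[1]
  S→S S: FOLLOW(S) ⊇ FIRST(S) = {c}; new: +{c}
  S→c A: FOLLOW(A) ⊇ FOLLOW(S) ⊇ {$,c}; new: +{$,c}
  S→c B: FOLLOW(B) ⊇ FOLLOW(S) ⊇ {$,c}; new: +{$,c}
  FOLLOW[S]={$,c}  FOLLOW[A]={$,c}  FOLLOW[B]={$,c}
[2] done
  FOLLOW[S]={$,c}  FOLLOW[A]={$,c}  FOLLOW[B]={$,c}

FOLLOW(S) = ["$", "c"]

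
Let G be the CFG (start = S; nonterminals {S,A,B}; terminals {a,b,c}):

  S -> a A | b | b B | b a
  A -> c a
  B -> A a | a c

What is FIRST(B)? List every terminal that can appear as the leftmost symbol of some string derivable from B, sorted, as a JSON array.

FIRST iteration:
iter 1:
  A via A→c a: +{c}
  B via B→A a: +{c}
  B via B→a c: +{a}
  S via S→a A: +{a}
  S via S→b: +{b}
  FIRST[S]={a,b}  FIRST[A]={c}  FIRST[B]={a,c}
iter 2: — fixpoint
  FIRST[S]={a,b}  FIRST[A]={c}  FIRST[B]={a,c}

FIRST(B) = ["a", "c"]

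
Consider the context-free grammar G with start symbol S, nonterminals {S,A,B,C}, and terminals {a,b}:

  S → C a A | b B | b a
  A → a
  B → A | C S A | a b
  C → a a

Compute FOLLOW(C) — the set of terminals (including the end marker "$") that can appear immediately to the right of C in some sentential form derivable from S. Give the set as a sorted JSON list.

Compute FIRST by fixpoint:
iter 1:
  A via A→a: +{a}
  B via B→A: +{a}
  C via C→a a: +{a}
  S via S→C a A: +{a}
  S via S→b B: +{b}
  FIRST(S)={a,b}  FIRST(A)={a}  FIRST(B)={a}  FIRST(C)={a}
iter 2: done
  FIRST(S)={a,b}  FIRST(A)={a}  FIRST(B)={a}  FIRST(C)={a}

Compute FOLLOW by fixpoint:
initialize: $ ∈ FOLLOW(S)
pass 1:
  B→C S A: FOLLOW(C) ⊇ FIRST(S) = {a,b}; new: +{a,b}
  B→C S A: FOLLOW(S) ⊇ FIRST(A) = {a}; new: +{a}
  S→C a A: FOLLOW(A) ⊇ FOLLOW(S) ⊇ {$,a}; new: +{$,a}
  S→b B: FOLLOW(B) ⊇ FOLLOW(S) ⊇ {$,a}; new: +{$,a}
  FOLLOW[S]={$,a}  FOLLOW[A]={$,a}  FOLLOW[B]={$,a}  FOLLOW[C]={a,b}
pass 2: (no change)
  FOLLOW[S]={$,a}  FOLLOW[A]={$,a}  FOLLOW[B]={$,a}  FOLLOW[C]={a,b}

FOLLOW(C) = ["a", "b"]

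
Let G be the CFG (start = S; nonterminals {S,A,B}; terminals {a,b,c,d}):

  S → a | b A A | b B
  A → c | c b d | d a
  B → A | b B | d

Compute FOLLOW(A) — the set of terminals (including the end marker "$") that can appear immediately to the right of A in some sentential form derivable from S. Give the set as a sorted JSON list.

FIRST iteration:
pass 1:
  A via A→c: +{c}
  A via A→d a: +{d}
  B via B→A: +{c,d}
  B via B→b B: +{b}
  S via S→a: +{a}
  S via S→b A A: +{b}
  S: {a,b}  A: {c,d}  B: {b,c,d}
pass 2: (stable)
  S: {a,b}  A: {c,d}  B: {b,c,d}

FOLLOW iteration:
initialize: $ ∈ FOLLOW(S)
round 1:
  S→b A A: FOLLOW(A) ⊇ FIRST(A) = {c,d}; new: +{c,d}
  S→b A A: FOLLOW(A) ⊇ FOLLOW(S) ⊇ {$}; new: +{$}
  S→b B: FOLLOW(B) ⊇ FOLLOW(S) ⊇ {$}; new: +{$}
  FOLLOW[S]={$}  FOLLOW[A]={$,c,d}  FOLLOW[B]={$}
round 2: — fixpoint
  FOLLOW[S]={$}  FOLLOW[A]={$,c,d}  FOLLOW[B]={$}

FOLLOW(A) = ["$", "c", "d"]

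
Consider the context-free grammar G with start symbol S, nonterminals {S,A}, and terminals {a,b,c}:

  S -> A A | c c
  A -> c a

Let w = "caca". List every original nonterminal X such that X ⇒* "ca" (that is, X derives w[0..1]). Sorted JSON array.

Convert to CNF:
  S -> A A | T0 T0
  A -> T0 T1
  T0 -> c
  T1 -> a

Fill CYK table bottom-up (cells [i..j] with 0 ≤ i ≤ j ≤ 1 only):
  cell(0,0) c: {T0}  orig:{}
  cell(1,1) a: {T1}  orig:{}
  cell(0,1) ca: {A}

Original NTs in T[0,1] deriving "ca": ["A"]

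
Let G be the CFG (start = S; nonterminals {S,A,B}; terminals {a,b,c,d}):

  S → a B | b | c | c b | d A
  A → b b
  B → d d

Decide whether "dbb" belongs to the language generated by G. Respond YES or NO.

Convert to CNF:
  S -> T1 A | T2 B | T3 T0 | b | c
  A -> T0 T0
  B -> T1 T1
  T0 -> b
  T1 -> d
  T2 -> a
  T3 -> c

Fill CYK table bottom-up:
  cell(0,0) d: {T1}  orig:{}
  cell(1,1) b: {S,T0}  orig:{S}
  cell(2,2) b: {S,T0}  orig:{S}
  cell(0,1) db: ∅
  cell(1,2) bb: {A}
  cell(0,2) dbb: {S}

S ∈ T[0,2] ⇒ YES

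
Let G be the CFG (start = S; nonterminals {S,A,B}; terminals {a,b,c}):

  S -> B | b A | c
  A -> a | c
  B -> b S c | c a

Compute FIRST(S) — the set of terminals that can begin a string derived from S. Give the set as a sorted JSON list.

FIRST iteration:
pass 1:
  A via A→a: +{a}
  A via A→c: +{c}
  B via B→b S c: +{b}
  B via B→c a: +{c}
  S via S→B: +{b,c}
  S: {b,c}  A: {a,c}  B: {b,c}
pass 2: done
  S: {b,c}  A: {a,c}  B: {b,c}

FIRST(S) = ["b", "c"]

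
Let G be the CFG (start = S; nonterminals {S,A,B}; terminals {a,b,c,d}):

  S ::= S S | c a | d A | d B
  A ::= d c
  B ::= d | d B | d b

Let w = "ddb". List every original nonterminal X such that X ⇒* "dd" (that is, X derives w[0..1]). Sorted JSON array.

Convert to CNF:
  S -> S S | T0 A | T0 B | T1 T3
  A -> T0 T1
  B -> T0 B | T0 T2 | d
  T0 -> d
  T1 -> c
  T2 -> b
  T3 -> a

Fill CYK table bottom-up (cells [i..j] with 0 ≤ i ≤ j ≤ 1 only):
  T[0,0] 'd' = {B,T0}  orig:{B}
  T[1,1] 'd' = {B,T0}  orig:{B}
  T[0,1] 'dd' = {B,S}

Original NTs in T[0,1] deriving "dd": ["B", "S"]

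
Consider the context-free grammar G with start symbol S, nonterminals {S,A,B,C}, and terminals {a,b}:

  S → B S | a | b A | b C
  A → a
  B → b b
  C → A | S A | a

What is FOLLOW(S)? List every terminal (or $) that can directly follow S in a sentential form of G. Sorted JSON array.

FIRST sets, iterate to fixpoint:
iter 1:
  A via A→a: +{a}
  B via B→b b: +{b}
  C via C→A: +{a}
  S via S→B S: +{b}
  S via S→a: +{a}
  FIRST(S)={a,b}  FIRST(A)={a}  FIRST(B)={b}  FIRST(C)={a}
iter 2:
  C via C→S A: +{b}
  FIRST(S)={a,b}  FIRST(A)={a}  FIRST(B)={b}  FIRST(C)={a,b}
iter 3: (no change)
  FIRST(S)={a,b}  FIRST(A)={a}  FIRST(B)={b}  FIRST(C)={a,b}

Compute FOLLOW by fixpoint:
FOLLOW(S) := {$}
pass 1:
  C→S A: FOLLOW(S) ⊇ FIRST(A) = {a}; new: +{a}
  S→B S: FOLLOW(B) ⊇ FIRST(S) = {a,b}; new: +{a,b}
  S→b A: FOLLOW(A) ⊇ FOLLOW(S) ⊇ {$,a}; new: +{$,a}
  S→b C: FOLLOW(C) ⊇ FOLLOW(S) ⊇ {$,a}; new: +{$,a}
  FOLLOW[S]={$,a}  FOLLOW[A]={$,a}  FOLLOW[B]={a,b}  FOLLOW[C]={$,a}
pass 2: done
  FOLLOW[S]={$,a}  FOLLOW[A]={$,a}  FOLLOW[B]={a,b}  FOLLOW[C]={$,a}

FOLLOW(S) = ["$", "a"]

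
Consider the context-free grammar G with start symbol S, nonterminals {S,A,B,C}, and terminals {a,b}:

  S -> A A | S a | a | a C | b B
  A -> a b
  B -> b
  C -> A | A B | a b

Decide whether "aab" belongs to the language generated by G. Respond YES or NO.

Convert to CNF:
  S -> A A | S T0 | T0 C | T1 B | a
  A -> T0 T1
  B -> b
  C -> A B | T0 T1
  T0 -> a
  T1 -> b

Fill CYK table bottom-up:
  cell(0,0) a: {S,T0}  orig:{S}
  cell(1,1) a: {S,T0}  orig:{S}
  cell(2,2) b: {B,T1}  orig:{B}
  cell(0,1) aa: {S}
  cell(1,2) ab: {A,C}
  cell(0,2) aab: {S}

S ∈ T[0,2] ⇒ YES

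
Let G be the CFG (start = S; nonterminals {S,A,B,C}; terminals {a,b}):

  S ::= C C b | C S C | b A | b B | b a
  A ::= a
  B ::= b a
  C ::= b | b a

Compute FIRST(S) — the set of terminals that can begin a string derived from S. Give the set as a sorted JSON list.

Compute FIRST by fixpoint:
iter 1:
  A via A→a: +{a}
  B via B→b a: +{b}
  C via C→b: +{b}
  S via S→C C b: +{b}
  FIRST(S)={b}  FIRST(A)={a}  FIRST(B)={b}  FIRST(C)={b}
iter 2: done
  FIRST(S)={b}  FIRST(A)={a}  FIRST(B)={b}  FIRST(C)={b}

FIRST(S) = ["b"]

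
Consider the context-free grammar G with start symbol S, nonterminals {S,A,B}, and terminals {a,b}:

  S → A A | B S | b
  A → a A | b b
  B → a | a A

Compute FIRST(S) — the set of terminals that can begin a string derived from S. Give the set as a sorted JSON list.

Compute FIRST by fixpoint:
round 1:
  A via A→a A: +{a}
  A via A→b b: +{b}
  B via B→a: +{a}
  S via S→A A: +{a,b}
  S: {a,b}  A: {a,b}  B: {a}
round 2: (stable)
  S: {a,b}  A: {a,b}  B: {a}

FIRST(S) = ["a", "b"]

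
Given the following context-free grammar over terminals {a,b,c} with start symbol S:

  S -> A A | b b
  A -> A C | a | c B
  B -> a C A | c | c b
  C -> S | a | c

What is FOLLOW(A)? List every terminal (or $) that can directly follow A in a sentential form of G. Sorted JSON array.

Compute FIRST by fixpoint:
[1]
  A via A→a: +{a}
  A via A→c B: +{c}
  B via B→a C A: +{a}
  B via B→c: +{c}
  C via C→a: +{a}
  C via C→c: +{c}
  S via S→A A: +{a,c}
  S via S→b b: +{b}
  FIRST[S]={a,b,c}  FIRST[A]={a,c}  FIRST[B]={a,c}  FIRST[C]={a,c}
[2]
  C via C→S: +{b}
  FIRST[S]={a,b,c}  FIRST[A]={a,c}  FIRST[B]={a,c}  FIRST[C]={a,b,c}
[3] (stable)
  FIRST[S]={a,b,c}  FIRST[A]={a,c}  FIRST[B]={a,c}  FIRST[C]={a,b,c}

Compute FOLLOW by fixpoint:
initialize: $ ∈ FOLLOW(S)
pass 1:
  A→A C: FOLLOW(A) ⊇ FIRST(C) = {a,b,c}; new: +{a,b,c}
  A→A C: FOLLOW(C) ⊇ FOLLOW(A) ⊇ {a,b,c}; new: +{a,b,c}
  A→c B: FOLLOW(B) ⊇ FOLLOW(A) ⊇ {a,b,c}; new: +{a,b,c}
  C→S: FOLLOW(S) ⊇ FOLLOW(C) ⊇ {a,b,c}; new: +{a,b,c}
  S→A A: FOLLOW(A) ⊇ FOLLOW(S) ⊇ {$,a,b,c}; new: +{$}
  FOLLOW[S]={$,a,b,c}  FOLLOW[A]={$,a,b,c}  FOLLOW[B]={a,b,c}  FOLLOW[C]={a,b,c}
pass 2:
  A→A C: FOLLOW(C) ⊇ FOLLOW(A) ⊇ {$,a,b,c}; new: +{$}
  A→c B: FOLLOW(B) ⊇ FOLLOW(A) ⊇ {$,a,b,c}; new: +{$}
  FOLLOW[S]={$,a,b,c}  FOLLOW[A]={$,a,b,c}  FOLLOW[B]={$,a,b,c}  FOLLOW[C]={$,a,b,c}
pass 3: — fixpoint
  FOLLOW[S]={$,a,b,c}  FOLLOW[A]={$,a,b,c}  FOLLOW[B]={$,a,b,c}  FOLLOW[C]={$,a,b,c}

FOLLOW(A) = ["$", "a", "b", "c"]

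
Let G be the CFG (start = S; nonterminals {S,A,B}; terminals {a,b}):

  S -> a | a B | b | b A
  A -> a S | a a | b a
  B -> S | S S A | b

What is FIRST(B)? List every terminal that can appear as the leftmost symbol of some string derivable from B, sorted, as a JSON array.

FIRST sets, iterate to fixpoint:
pass 1:
  A via A→a S: +{a}
  A via A→b a: +{b}
  B via B→b: +{b}
  S via S→a: +{a}
  S via S→b: +{b}
  FIRST(S)={a,b}  FIRST(A)={a,b}  FIRST(B)={b}
pass 2:
  B via B→S: +{a}
  FIRST(S)={a,b}  FIRST(A)={a,b}  FIRST(B)={a,b}
pass 3: done
  FIRST(S)={a,b}  FIRST(A)={a,b}  FIRST(B)={a,b}

FIRST(B) = ["a", "b"]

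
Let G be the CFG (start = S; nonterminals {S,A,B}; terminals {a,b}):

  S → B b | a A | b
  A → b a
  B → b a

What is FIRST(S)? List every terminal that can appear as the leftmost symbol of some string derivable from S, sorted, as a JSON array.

FIRST iteration:
round 1:
  A via A→b a: +{b}
  B via B→b a: +{b}
  S via S→B b: +{b}
  S via S→a A: +{a}
  FIRST[S]={a,b}  FIRST[A]={b}  FIRST[B]={b}
round 2: — fixpoint
  FIRST[S]={a,b}  FIRST[A]={b}  FIRST[B]={b}

FIRST(S) = ["a", "b"]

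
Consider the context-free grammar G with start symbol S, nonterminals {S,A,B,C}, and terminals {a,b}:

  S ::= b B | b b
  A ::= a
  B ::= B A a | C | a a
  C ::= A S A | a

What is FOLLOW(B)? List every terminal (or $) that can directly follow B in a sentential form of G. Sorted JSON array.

Compute FIRST by fixpoint:
iter 1:
  A via A→a: +{a}
  B via B→a a: +{a}
  C via C→A S A: +{a}
  S via S→b B: +{b}
  FIRST(S)={b}  FIRST(A)={a}  FIRST(B)={a}  FIRST(C)={a}
iter 2: done
  FIRST(S)={b}  FIRST(A)={a}  FIRST(B)={a}  FIRST(C)={a}

FOLLOW sets:
seed FOLLOW(S) with $
pass 1:
  B→B A a: FOLLOW(B) ⊇ FIRST(A) = {a}; new: +{a}
  B→B A a: FOLLOW(A) ⊇ FIRST(a) = {a}; new: +{a}
  B→C: FOLLOW(C) ⊇ FOLLOW(B) ⊇ {a}; new: +{a}
  C→A S A: FOLLOW(A) ⊇ FIRST(S) = {b}; new: +{b}
  C→A S A: FOLLOW(S) ⊇ FIRST(A) = {a}; new: +{a}
  S→b B: FOLLOW(B) ⊇ FOLLOW(S) ⊇ {$,a}; new: +{$}
  FOLLOW(S)={$,a}  FOLLOW(A)={a,b}  FOLLOW(B)={$,a}  FOLLOW(C)={a}
pass 2:
  B→C: FOLLOW(C) ⊇ FOLLOW(B) ⊇ {$,a}; new: +{$}
  C→A S A: FOLLOW(A) ⊇ FOLLOW(C) ⊇ {$,a}; new: +{$}
  FOLLOW(S)={$,a}  FOLLOW(A)={$,a,b}  FOLLOW(B)={$,a}  FOLLOW(C)={$,a}
pass 3: (stable)
  FOLLOW(S)={$,a}  FOLLOW(A)={$,a,b}  FOLLOW(B)={$,a}  FOLLOW(C)={$,a}

FOLLOW(B) = ["$", "a"]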